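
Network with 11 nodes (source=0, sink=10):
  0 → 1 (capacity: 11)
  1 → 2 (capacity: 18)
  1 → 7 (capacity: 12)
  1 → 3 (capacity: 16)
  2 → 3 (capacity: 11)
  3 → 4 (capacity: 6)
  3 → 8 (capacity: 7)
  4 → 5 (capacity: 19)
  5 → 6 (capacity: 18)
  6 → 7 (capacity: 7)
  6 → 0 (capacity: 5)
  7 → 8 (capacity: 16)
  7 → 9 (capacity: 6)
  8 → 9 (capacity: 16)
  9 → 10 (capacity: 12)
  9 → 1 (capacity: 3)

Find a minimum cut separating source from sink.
Min cut value = 11, edges: (0,1)

Min cut value: 11
Partition: S = [0], T = [1, 2, 3, 4, 5, 6, 7, 8, 9, 10]
Cut edges: (0,1)

By max-flow min-cut theorem, max flow = min cut = 11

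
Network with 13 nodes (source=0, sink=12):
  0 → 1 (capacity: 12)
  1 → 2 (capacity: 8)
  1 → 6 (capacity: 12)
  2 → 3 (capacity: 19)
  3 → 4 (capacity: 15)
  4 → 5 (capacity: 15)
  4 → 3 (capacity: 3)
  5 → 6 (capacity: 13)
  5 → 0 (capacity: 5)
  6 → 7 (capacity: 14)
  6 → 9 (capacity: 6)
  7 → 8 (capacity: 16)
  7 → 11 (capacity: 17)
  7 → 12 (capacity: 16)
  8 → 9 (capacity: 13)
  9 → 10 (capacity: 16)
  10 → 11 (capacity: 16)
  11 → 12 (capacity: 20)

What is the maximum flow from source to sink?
Maximum flow = 12

Max flow: 12

Flow assignment:
  0 → 1: 12/12
  1 → 6: 12/12
  6 → 7: 12/14
  7 → 12: 12/16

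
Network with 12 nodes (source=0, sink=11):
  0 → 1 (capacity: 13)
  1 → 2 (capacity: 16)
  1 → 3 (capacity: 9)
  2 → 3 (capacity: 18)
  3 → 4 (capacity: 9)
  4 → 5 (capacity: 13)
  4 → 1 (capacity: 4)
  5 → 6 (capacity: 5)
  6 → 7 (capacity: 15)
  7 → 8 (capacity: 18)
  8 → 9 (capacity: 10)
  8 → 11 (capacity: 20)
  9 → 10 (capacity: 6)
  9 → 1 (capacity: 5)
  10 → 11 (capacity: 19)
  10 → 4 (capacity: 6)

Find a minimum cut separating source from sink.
Min cut value = 5, edges: (5,6)

Min cut value: 5
Partition: S = [0, 1, 2, 3, 4, 5], T = [6, 7, 8, 9, 10, 11]
Cut edges: (5,6)

By max-flow min-cut theorem, max flow = min cut = 5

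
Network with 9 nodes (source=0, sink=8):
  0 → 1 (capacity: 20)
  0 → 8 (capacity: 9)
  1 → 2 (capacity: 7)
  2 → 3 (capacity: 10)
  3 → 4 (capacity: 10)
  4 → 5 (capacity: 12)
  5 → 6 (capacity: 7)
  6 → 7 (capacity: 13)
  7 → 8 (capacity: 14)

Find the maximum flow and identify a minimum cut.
Max flow = 16, Min cut edges: (0,8), (5,6)

Maximum flow: 16
Minimum cut: (0,8), (5,6)
Partition: S = [0, 1, 2, 3, 4, 5], T = [6, 7, 8]

Max-flow min-cut theorem verified: both equal 16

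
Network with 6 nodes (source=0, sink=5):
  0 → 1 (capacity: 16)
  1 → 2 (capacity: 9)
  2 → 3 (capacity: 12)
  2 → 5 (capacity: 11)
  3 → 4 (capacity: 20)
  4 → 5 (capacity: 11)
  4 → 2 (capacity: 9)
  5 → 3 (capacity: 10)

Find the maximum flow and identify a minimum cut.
Max flow = 9, Min cut edges: (1,2)

Maximum flow: 9
Minimum cut: (1,2)
Partition: S = [0, 1], T = [2, 3, 4, 5]

Max-flow min-cut theorem verified: both equal 9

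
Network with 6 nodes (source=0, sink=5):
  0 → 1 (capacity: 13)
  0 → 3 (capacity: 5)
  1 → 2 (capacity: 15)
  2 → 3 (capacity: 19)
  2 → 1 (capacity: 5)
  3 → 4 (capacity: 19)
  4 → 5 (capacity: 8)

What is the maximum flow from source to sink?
Maximum flow = 8

Max flow: 8

Flow assignment:
  0 → 1: 8/13
  1 → 2: 8/15
  2 → 3: 8/19
  3 → 4: 8/19
  4 → 5: 8/8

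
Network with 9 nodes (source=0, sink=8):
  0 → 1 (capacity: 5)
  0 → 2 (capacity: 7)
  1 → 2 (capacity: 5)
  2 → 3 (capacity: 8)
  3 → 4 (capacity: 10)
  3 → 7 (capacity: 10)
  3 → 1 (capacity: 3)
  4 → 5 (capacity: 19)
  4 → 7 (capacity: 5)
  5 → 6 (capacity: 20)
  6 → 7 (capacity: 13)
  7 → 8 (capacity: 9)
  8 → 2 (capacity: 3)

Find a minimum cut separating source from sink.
Min cut value = 8, edges: (2,3)

Min cut value: 8
Partition: S = [0, 1, 2], T = [3, 4, 5, 6, 7, 8]
Cut edges: (2,3)

By max-flow min-cut theorem, max flow = min cut = 8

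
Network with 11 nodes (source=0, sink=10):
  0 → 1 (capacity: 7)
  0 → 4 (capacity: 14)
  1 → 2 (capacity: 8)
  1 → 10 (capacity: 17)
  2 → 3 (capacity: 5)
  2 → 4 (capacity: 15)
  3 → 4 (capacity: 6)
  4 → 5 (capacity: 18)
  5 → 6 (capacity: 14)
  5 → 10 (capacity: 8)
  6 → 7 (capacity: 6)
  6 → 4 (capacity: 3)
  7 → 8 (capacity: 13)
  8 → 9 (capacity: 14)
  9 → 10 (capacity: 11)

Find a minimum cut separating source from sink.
Min cut value = 21, edges: (0,1), (5,10), (6,7)

Min cut value: 21
Partition: S = [0, 2, 3, 4, 5, 6], T = [1, 7, 8, 9, 10]
Cut edges: (0,1), (5,10), (6,7)

By max-flow min-cut theorem, max flow = min cut = 21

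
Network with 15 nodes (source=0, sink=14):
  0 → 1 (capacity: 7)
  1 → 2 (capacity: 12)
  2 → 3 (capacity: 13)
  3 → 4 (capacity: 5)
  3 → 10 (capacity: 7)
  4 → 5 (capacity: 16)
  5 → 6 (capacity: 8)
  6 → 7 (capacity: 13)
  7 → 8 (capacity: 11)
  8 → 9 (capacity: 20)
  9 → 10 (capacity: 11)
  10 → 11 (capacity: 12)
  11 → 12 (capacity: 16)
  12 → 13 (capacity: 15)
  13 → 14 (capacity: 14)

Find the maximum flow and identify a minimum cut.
Max flow = 7, Min cut edges: (0,1)

Maximum flow: 7
Minimum cut: (0,1)
Partition: S = [0], T = [1, 2, 3, 4, 5, 6, 7, 8, 9, 10, 11, 12, 13, 14]

Max-flow min-cut theorem verified: both equal 7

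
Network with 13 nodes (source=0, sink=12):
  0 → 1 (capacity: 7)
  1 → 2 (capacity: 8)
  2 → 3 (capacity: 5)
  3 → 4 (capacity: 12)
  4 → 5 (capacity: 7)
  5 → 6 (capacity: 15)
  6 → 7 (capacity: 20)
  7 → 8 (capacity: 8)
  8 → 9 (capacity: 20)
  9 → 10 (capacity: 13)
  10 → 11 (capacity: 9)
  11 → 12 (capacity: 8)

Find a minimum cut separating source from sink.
Min cut value = 5, edges: (2,3)

Min cut value: 5
Partition: S = [0, 1, 2], T = [3, 4, 5, 6, 7, 8, 9, 10, 11, 12]
Cut edges: (2,3)

By max-flow min-cut theorem, max flow = min cut = 5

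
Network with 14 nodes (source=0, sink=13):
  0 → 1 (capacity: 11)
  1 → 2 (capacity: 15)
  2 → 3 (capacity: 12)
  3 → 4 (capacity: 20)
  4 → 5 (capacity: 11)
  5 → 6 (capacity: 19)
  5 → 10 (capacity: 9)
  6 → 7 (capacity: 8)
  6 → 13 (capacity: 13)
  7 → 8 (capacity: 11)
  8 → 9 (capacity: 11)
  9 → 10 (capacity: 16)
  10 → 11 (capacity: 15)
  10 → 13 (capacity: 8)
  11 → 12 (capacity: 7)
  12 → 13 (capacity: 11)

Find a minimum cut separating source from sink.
Min cut value = 11, edges: (4,5)

Min cut value: 11
Partition: S = [0, 1, 2, 3, 4], T = [5, 6, 7, 8, 9, 10, 11, 12, 13]
Cut edges: (4,5)

By max-flow min-cut theorem, max flow = min cut = 11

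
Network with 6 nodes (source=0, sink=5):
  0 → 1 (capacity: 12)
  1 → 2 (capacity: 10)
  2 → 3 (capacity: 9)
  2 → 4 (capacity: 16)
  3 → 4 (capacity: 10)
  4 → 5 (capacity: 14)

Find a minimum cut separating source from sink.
Min cut value = 10, edges: (1,2)

Min cut value: 10
Partition: S = [0, 1], T = [2, 3, 4, 5]
Cut edges: (1,2)

By max-flow min-cut theorem, max flow = min cut = 10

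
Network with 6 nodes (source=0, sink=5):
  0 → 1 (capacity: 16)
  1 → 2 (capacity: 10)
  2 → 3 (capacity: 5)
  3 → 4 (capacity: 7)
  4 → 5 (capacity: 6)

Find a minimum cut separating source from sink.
Min cut value = 5, edges: (2,3)

Min cut value: 5
Partition: S = [0, 1, 2], T = [3, 4, 5]
Cut edges: (2,3)

By max-flow min-cut theorem, max flow = min cut = 5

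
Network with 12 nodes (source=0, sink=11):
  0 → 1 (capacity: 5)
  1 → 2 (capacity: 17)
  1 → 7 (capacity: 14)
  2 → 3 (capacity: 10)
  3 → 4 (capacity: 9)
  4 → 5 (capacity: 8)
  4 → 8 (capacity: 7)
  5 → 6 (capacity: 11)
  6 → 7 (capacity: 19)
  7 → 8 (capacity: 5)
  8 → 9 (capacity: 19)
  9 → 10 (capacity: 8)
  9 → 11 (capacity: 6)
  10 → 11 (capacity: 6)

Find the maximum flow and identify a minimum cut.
Max flow = 5, Min cut edges: (0,1)

Maximum flow: 5
Minimum cut: (0,1)
Partition: S = [0], T = [1, 2, 3, 4, 5, 6, 7, 8, 9, 10, 11]

Max-flow min-cut theorem verified: both equal 5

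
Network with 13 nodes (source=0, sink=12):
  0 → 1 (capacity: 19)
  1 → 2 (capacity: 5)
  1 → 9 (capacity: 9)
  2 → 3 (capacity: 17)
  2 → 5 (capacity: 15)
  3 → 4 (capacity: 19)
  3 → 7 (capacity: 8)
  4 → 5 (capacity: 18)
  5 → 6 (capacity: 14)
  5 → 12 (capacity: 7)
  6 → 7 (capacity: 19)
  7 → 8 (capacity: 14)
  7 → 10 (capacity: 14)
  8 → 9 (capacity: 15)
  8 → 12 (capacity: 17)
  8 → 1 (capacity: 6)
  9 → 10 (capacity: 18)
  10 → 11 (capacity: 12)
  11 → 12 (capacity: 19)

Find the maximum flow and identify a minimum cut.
Max flow = 14, Min cut edges: (1,2), (1,9)

Maximum flow: 14
Minimum cut: (1,2), (1,9)
Partition: S = [0, 1], T = [2, 3, 4, 5, 6, 7, 8, 9, 10, 11, 12]

Max-flow min-cut theorem verified: both equal 14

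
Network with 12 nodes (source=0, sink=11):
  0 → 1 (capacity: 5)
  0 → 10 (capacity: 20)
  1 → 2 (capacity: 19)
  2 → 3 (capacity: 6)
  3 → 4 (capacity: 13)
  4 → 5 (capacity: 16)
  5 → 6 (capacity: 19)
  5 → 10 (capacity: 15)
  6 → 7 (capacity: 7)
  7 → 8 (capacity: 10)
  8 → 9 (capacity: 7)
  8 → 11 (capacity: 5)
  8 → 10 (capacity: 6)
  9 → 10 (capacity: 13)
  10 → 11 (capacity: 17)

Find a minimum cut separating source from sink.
Min cut value = 22, edges: (8,11), (10,11)

Min cut value: 22
Partition: S = [0, 1, 2, 3, 4, 5, 6, 7, 8, 9, 10], T = [11]
Cut edges: (8,11), (10,11)

By max-flow min-cut theorem, max flow = min cut = 22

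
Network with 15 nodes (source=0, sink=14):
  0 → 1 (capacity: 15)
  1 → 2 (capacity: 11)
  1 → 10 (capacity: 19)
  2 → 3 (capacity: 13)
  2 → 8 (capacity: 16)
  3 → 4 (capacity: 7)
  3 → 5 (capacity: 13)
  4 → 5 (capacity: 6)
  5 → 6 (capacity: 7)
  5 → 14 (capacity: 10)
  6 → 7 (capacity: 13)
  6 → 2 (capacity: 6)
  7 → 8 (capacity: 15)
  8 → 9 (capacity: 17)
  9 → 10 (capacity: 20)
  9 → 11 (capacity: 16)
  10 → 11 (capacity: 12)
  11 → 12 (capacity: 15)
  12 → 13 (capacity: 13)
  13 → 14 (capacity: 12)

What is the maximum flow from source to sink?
Maximum flow = 15

Max flow: 15

Flow assignment:
  0 → 1: 15/15
  1 → 2: 10/11
  1 → 10: 5/19
  2 → 3: 10/13
  3 → 5: 10/13
  5 → 14: 10/10
  10 → 11: 5/12
  11 → 12: 5/15
  12 → 13: 5/13
  13 → 14: 5/12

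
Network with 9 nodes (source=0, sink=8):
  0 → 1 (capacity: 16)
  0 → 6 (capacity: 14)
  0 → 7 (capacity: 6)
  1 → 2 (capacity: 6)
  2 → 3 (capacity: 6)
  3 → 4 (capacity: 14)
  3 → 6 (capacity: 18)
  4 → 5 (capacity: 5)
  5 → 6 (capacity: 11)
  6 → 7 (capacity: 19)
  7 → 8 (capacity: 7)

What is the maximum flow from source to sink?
Maximum flow = 7

Max flow: 7

Flow assignment:
  0 → 1: 6/16
  0 → 6: 1/14
  1 → 2: 6/6
  2 → 3: 6/6
  3 → 6: 6/18
  6 → 7: 7/19
  7 → 8: 7/7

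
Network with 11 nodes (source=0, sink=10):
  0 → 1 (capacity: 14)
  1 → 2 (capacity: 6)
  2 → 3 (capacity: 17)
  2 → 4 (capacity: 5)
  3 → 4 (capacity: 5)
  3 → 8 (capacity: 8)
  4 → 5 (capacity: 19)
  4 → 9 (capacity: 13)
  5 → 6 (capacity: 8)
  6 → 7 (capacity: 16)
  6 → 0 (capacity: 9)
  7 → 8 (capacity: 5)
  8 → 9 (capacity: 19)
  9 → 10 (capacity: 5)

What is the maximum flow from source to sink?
Maximum flow = 5

Max flow: 5

Flow assignment:
  0 → 1: 5/14
  1 → 2: 5/6
  2 → 3: 1/17
  2 → 4: 4/5
  3 → 4: 1/5
  4 → 9: 5/13
  9 → 10: 5/5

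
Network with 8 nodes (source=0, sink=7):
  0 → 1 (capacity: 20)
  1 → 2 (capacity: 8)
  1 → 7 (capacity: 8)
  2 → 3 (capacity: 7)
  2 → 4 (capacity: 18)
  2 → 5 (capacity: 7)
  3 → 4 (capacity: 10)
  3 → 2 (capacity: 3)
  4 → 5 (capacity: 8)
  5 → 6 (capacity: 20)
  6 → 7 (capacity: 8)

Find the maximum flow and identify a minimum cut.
Max flow = 16, Min cut edges: (1,7), (6,7)

Maximum flow: 16
Minimum cut: (1,7), (6,7)
Partition: S = [0, 1, 2, 3, 4, 5, 6], T = [7]

Max-flow min-cut theorem verified: both equal 16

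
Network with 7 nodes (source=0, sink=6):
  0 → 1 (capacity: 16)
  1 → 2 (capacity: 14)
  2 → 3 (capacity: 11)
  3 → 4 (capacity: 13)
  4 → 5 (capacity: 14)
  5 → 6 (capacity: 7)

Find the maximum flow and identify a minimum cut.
Max flow = 7, Min cut edges: (5,6)

Maximum flow: 7
Minimum cut: (5,6)
Partition: S = [0, 1, 2, 3, 4, 5], T = [6]

Max-flow min-cut theorem verified: both equal 7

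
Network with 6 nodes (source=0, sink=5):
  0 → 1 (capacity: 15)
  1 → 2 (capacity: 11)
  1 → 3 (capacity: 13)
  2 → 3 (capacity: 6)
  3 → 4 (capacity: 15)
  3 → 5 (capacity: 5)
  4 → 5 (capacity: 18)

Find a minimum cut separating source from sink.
Min cut value = 15, edges: (0,1)

Min cut value: 15
Partition: S = [0], T = [1, 2, 3, 4, 5]
Cut edges: (0,1)

By max-flow min-cut theorem, max flow = min cut = 15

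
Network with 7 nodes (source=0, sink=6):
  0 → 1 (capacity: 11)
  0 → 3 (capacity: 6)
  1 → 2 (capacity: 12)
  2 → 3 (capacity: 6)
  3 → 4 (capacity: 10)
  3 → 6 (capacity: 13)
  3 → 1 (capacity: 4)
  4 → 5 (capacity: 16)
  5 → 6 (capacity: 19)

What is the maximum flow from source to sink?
Maximum flow = 12

Max flow: 12

Flow assignment:
  0 → 1: 6/11
  0 → 3: 6/6
  1 → 2: 6/12
  2 → 3: 6/6
  3 → 6: 12/13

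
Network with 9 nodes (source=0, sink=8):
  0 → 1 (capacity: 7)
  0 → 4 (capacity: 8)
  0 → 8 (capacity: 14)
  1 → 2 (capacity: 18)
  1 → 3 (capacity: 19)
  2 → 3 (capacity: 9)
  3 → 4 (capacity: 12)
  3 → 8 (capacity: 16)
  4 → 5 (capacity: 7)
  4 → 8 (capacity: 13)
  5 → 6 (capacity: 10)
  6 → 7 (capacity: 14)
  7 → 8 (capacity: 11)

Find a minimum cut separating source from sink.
Min cut value = 29, edges: (0,1), (0,4), (0,8)

Min cut value: 29
Partition: S = [0], T = [1, 2, 3, 4, 5, 6, 7, 8]
Cut edges: (0,1), (0,4), (0,8)

By max-flow min-cut theorem, max flow = min cut = 29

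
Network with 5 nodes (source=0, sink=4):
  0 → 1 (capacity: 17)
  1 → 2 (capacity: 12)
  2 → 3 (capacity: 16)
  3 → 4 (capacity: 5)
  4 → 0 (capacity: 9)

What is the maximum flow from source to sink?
Maximum flow = 5

Max flow: 5

Flow assignment:
  0 → 1: 5/17
  1 → 2: 5/12
  2 → 3: 5/16
  3 → 4: 5/5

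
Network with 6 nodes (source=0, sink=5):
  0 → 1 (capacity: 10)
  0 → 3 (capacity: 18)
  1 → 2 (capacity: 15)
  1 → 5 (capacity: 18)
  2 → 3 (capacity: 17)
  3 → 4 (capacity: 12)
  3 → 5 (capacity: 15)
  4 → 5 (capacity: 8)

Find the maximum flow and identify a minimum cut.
Max flow = 28, Min cut edges: (0,1), (0,3)

Maximum flow: 28
Minimum cut: (0,1), (0,3)
Partition: S = [0], T = [1, 2, 3, 4, 5]

Max-flow min-cut theorem verified: both equal 28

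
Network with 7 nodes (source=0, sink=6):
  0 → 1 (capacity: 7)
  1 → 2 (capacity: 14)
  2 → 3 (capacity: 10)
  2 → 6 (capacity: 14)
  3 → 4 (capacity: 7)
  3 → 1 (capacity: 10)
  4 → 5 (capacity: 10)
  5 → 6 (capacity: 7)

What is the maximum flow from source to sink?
Maximum flow = 7

Max flow: 7

Flow assignment:
  0 → 1: 7/7
  1 → 2: 7/14
  2 → 6: 7/14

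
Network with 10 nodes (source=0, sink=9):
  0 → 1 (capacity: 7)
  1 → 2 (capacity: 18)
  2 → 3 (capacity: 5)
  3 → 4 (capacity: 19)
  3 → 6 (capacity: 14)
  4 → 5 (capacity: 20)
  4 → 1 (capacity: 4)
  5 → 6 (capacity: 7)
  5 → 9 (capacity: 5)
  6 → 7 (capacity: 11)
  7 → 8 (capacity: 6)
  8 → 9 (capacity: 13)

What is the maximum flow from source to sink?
Maximum flow = 5

Max flow: 5

Flow assignment:
  0 → 1: 5/7
  1 → 2: 5/18
  2 → 3: 5/5
  3 → 4: 5/19
  4 → 5: 5/20
  5 → 9: 5/5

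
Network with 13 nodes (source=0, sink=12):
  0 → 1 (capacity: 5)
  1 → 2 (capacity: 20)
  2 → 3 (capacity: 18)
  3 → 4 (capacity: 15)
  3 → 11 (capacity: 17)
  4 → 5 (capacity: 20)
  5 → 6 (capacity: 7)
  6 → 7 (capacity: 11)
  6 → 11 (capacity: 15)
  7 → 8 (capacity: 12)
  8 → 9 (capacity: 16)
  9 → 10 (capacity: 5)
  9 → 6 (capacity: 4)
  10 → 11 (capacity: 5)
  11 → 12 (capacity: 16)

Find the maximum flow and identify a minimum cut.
Max flow = 5, Min cut edges: (0,1)

Maximum flow: 5
Minimum cut: (0,1)
Partition: S = [0], T = [1, 2, 3, 4, 5, 6, 7, 8, 9, 10, 11, 12]

Max-flow min-cut theorem verified: both equal 5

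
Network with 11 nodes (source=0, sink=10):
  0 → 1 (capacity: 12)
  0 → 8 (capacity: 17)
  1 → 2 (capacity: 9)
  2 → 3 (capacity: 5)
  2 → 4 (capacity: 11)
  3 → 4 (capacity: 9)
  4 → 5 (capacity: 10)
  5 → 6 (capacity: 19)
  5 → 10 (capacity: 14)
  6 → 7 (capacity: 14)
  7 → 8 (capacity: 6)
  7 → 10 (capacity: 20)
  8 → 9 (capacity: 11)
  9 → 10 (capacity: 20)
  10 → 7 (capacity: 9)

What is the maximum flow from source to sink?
Maximum flow = 20

Max flow: 20

Flow assignment:
  0 → 1: 9/12
  0 → 8: 11/17
  1 → 2: 9/9
  2 → 4: 9/11
  4 → 5: 9/10
  5 → 10: 9/14
  8 → 9: 11/11
  9 → 10: 11/20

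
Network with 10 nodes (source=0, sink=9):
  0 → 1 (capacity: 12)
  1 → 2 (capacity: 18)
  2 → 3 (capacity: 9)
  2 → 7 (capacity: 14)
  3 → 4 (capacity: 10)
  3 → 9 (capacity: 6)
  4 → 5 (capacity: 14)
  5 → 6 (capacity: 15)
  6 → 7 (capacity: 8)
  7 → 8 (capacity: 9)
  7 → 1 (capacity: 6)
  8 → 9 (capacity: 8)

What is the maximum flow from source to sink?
Maximum flow = 12

Max flow: 12

Flow assignment:
  0 → 1: 12/12
  1 → 2: 12/18
  2 → 3: 6/9
  2 → 7: 6/14
  3 → 9: 6/6
  7 → 8: 6/9
  8 → 9: 6/8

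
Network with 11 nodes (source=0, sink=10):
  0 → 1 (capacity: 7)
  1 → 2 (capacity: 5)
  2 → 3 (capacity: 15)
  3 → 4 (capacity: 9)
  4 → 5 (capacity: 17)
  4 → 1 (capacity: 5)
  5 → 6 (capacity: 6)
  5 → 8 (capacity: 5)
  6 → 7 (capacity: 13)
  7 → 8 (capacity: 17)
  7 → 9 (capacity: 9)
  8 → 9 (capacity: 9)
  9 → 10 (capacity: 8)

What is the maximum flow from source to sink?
Maximum flow = 5

Max flow: 5

Flow assignment:
  0 → 1: 5/7
  1 → 2: 5/5
  2 → 3: 5/15
  3 → 4: 5/9
  4 → 5: 5/17
  5 → 8: 5/5
  8 → 9: 5/9
  9 → 10: 5/8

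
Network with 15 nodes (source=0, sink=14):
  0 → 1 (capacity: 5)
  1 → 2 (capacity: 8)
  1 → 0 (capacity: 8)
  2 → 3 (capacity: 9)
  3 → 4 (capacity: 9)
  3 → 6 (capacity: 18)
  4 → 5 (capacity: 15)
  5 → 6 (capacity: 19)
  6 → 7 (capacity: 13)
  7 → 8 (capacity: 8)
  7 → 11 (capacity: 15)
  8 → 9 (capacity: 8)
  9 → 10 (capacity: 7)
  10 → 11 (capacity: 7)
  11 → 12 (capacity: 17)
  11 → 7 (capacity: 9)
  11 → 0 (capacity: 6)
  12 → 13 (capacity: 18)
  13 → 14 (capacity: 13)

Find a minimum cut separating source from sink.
Min cut value = 5, edges: (0,1)

Min cut value: 5
Partition: S = [0], T = [1, 2, 3, 4, 5, 6, 7, 8, 9, 10, 11, 12, 13, 14]
Cut edges: (0,1)

By max-flow min-cut theorem, max flow = min cut = 5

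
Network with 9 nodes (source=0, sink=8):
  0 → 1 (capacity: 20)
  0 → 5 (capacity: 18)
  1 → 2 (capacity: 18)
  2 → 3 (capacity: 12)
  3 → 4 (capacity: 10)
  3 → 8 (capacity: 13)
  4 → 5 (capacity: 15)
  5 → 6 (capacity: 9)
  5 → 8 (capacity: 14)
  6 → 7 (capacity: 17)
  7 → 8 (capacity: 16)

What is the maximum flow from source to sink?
Maximum flow = 30

Max flow: 30

Flow assignment:
  0 → 1: 12/20
  0 → 5: 18/18
  1 → 2: 12/18
  2 → 3: 12/12
  3 → 8: 12/13
  5 → 6: 4/9
  5 → 8: 14/14
  6 → 7: 4/17
  7 → 8: 4/16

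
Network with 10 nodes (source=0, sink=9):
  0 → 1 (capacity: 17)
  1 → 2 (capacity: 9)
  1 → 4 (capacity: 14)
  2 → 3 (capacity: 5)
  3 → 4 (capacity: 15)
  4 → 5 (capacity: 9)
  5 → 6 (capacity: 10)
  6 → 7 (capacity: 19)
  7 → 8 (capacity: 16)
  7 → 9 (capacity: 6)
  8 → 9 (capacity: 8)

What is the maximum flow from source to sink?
Maximum flow = 9

Max flow: 9

Flow assignment:
  0 → 1: 9/17
  1 → 2: 3/9
  1 → 4: 6/14
  2 → 3: 3/5
  3 → 4: 3/15
  4 → 5: 9/9
  5 → 6: 9/10
  6 → 7: 9/19
  7 → 8: 3/16
  7 → 9: 6/6
  8 → 9: 3/8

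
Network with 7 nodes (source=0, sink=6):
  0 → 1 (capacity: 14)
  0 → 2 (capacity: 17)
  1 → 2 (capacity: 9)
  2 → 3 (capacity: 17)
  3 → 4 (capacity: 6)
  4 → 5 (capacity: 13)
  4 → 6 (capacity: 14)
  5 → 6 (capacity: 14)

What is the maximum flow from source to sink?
Maximum flow = 6

Max flow: 6

Flow assignment:
  0 → 1: 6/14
  1 → 2: 6/9
  2 → 3: 6/17
  3 → 4: 6/6
  4 → 6: 6/14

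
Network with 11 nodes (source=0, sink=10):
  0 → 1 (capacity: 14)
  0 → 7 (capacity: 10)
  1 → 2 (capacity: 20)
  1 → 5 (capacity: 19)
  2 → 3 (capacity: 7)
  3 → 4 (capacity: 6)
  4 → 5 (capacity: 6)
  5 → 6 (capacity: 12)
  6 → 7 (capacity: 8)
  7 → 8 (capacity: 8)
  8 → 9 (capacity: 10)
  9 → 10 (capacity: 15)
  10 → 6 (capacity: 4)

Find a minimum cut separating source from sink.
Min cut value = 8, edges: (7,8)

Min cut value: 8
Partition: S = [0, 1, 2, 3, 4, 5, 6, 7], T = [8, 9, 10]
Cut edges: (7,8)

By max-flow min-cut theorem, max flow = min cut = 8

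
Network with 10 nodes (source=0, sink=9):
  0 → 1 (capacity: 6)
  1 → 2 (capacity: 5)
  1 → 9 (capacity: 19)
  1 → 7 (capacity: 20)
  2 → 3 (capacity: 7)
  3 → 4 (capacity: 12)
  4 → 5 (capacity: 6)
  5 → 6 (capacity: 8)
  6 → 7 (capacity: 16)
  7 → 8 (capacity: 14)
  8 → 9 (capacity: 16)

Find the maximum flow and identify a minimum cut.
Max flow = 6, Min cut edges: (0,1)

Maximum flow: 6
Minimum cut: (0,1)
Partition: S = [0], T = [1, 2, 3, 4, 5, 6, 7, 8, 9]

Max-flow min-cut theorem verified: both equal 6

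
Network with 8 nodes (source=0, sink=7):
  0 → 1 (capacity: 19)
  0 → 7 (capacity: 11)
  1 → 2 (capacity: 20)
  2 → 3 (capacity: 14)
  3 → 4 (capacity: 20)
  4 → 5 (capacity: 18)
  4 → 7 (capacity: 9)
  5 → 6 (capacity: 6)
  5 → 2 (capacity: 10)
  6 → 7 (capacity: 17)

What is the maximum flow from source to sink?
Maximum flow = 25

Max flow: 25

Flow assignment:
  0 → 1: 14/19
  0 → 7: 11/11
  1 → 2: 14/20
  2 → 3: 14/14
  3 → 4: 14/20
  4 → 5: 5/18
  4 → 7: 9/9
  5 → 6: 5/6
  6 → 7: 5/17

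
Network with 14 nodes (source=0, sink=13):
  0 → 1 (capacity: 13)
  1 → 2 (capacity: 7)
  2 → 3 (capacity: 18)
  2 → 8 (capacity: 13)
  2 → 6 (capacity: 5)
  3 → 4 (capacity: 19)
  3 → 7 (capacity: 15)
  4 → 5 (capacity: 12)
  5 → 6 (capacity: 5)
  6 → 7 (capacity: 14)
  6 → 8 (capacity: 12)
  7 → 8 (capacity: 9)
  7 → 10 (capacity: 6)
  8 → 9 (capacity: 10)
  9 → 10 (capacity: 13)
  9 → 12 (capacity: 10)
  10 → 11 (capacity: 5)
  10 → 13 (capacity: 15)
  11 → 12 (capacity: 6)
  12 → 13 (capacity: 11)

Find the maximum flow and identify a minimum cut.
Max flow = 7, Min cut edges: (1,2)

Maximum flow: 7
Minimum cut: (1,2)
Partition: S = [0, 1], T = [2, 3, 4, 5, 6, 7, 8, 9, 10, 11, 12, 13]

Max-flow min-cut theorem verified: both equal 7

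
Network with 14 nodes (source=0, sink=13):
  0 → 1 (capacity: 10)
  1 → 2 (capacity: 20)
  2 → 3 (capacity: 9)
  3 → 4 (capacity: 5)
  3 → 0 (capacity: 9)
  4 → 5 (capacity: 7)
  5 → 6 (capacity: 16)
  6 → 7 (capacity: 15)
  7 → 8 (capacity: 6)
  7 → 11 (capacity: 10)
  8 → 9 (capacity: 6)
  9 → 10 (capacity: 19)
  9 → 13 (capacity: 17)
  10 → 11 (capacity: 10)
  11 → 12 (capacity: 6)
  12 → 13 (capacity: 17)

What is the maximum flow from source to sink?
Maximum flow = 5

Max flow: 5

Flow assignment:
  0 → 1: 5/10
  1 → 2: 5/20
  2 → 3: 5/9
  3 → 4: 5/5
  4 → 5: 5/7
  5 → 6: 5/16
  6 → 7: 5/15
  7 → 8: 5/6
  8 → 9: 5/6
  9 → 13: 5/17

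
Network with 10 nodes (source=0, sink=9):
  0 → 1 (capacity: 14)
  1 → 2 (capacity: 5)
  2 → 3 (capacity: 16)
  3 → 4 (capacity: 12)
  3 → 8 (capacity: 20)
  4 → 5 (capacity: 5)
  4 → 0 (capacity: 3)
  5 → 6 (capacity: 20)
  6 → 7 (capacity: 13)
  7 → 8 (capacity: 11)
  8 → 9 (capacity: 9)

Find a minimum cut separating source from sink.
Min cut value = 5, edges: (1,2)

Min cut value: 5
Partition: S = [0, 1], T = [2, 3, 4, 5, 6, 7, 8, 9]
Cut edges: (1,2)

By max-flow min-cut theorem, max flow = min cut = 5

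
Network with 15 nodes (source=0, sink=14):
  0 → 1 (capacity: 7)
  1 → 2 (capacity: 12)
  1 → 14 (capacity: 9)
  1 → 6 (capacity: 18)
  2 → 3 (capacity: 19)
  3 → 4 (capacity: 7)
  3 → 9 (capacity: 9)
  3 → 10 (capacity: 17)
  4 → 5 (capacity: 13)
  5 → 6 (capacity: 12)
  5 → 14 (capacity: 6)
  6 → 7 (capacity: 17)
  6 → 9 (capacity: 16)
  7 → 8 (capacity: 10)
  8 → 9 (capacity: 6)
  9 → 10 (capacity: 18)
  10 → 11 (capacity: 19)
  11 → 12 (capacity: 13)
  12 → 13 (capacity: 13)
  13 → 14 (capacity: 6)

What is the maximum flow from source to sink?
Maximum flow = 7

Max flow: 7

Flow assignment:
  0 → 1: 7/7
  1 → 14: 7/9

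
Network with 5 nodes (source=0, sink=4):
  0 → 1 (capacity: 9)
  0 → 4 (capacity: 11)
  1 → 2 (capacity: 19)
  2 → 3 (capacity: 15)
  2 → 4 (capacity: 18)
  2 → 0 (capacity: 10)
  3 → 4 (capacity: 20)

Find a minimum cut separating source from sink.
Min cut value = 20, edges: (0,1), (0,4)

Min cut value: 20
Partition: S = [0], T = [1, 2, 3, 4]
Cut edges: (0,1), (0,4)

By max-flow min-cut theorem, max flow = min cut = 20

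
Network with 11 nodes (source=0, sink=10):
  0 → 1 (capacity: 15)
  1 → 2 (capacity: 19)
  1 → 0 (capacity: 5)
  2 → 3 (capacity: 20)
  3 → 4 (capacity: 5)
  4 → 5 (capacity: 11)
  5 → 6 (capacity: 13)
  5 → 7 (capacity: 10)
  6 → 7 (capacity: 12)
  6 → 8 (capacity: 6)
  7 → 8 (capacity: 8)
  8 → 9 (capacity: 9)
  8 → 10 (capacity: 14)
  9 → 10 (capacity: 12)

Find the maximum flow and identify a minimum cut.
Max flow = 5, Min cut edges: (3,4)

Maximum flow: 5
Minimum cut: (3,4)
Partition: S = [0, 1, 2, 3], T = [4, 5, 6, 7, 8, 9, 10]

Max-flow min-cut theorem verified: both equal 5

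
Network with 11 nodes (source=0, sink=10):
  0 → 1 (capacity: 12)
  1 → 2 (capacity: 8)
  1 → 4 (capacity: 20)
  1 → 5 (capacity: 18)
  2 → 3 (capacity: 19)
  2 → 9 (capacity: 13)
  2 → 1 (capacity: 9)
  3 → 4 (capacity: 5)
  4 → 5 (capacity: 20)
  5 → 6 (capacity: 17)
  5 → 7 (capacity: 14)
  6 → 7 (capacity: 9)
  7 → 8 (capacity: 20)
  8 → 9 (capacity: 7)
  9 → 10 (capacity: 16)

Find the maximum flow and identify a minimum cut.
Max flow = 12, Min cut edges: (0,1)

Maximum flow: 12
Minimum cut: (0,1)
Partition: S = [0], T = [1, 2, 3, 4, 5, 6, 7, 8, 9, 10]

Max-flow min-cut theorem verified: both equal 12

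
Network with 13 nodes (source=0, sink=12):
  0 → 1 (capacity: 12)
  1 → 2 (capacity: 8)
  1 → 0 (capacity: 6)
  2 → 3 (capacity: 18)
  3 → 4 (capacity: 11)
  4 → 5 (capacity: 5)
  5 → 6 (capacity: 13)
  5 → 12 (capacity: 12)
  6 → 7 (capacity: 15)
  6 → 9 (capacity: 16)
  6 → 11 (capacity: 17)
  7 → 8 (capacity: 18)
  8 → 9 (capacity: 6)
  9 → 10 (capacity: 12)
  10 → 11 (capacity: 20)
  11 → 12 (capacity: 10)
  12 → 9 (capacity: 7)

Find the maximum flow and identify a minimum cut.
Max flow = 5, Min cut edges: (4,5)

Maximum flow: 5
Minimum cut: (4,5)
Partition: S = [0, 1, 2, 3, 4], T = [5, 6, 7, 8, 9, 10, 11, 12]

Max-flow min-cut theorem verified: both equal 5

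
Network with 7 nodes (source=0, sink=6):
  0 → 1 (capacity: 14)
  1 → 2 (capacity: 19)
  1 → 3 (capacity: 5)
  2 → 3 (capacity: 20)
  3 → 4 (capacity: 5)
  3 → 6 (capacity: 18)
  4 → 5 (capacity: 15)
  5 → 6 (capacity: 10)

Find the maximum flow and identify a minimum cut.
Max flow = 14, Min cut edges: (0,1)

Maximum flow: 14
Minimum cut: (0,1)
Partition: S = [0], T = [1, 2, 3, 4, 5, 6]

Max-flow min-cut theorem verified: both equal 14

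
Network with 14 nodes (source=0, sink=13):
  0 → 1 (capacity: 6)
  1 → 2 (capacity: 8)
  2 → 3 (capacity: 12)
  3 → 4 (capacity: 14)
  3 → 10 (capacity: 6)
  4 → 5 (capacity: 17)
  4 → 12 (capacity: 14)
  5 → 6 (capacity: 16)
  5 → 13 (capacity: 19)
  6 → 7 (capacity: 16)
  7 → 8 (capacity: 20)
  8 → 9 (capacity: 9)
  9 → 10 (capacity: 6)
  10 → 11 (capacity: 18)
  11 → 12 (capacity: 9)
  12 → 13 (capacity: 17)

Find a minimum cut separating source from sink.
Min cut value = 6, edges: (0,1)

Min cut value: 6
Partition: S = [0], T = [1, 2, 3, 4, 5, 6, 7, 8, 9, 10, 11, 12, 13]
Cut edges: (0,1)

By max-flow min-cut theorem, max flow = min cut = 6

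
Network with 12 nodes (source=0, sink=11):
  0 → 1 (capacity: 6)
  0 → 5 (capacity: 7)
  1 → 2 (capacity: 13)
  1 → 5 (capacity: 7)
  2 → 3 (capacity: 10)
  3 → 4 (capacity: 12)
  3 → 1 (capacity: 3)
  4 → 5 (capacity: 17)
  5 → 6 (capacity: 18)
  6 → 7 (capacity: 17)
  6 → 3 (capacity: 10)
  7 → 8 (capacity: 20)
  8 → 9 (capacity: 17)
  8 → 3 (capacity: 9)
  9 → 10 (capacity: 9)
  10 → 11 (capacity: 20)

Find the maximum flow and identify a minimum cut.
Max flow = 9, Min cut edges: (9,10)

Maximum flow: 9
Minimum cut: (9,10)
Partition: S = [0, 1, 2, 3, 4, 5, 6, 7, 8, 9], T = [10, 11]

Max-flow min-cut theorem verified: both equal 9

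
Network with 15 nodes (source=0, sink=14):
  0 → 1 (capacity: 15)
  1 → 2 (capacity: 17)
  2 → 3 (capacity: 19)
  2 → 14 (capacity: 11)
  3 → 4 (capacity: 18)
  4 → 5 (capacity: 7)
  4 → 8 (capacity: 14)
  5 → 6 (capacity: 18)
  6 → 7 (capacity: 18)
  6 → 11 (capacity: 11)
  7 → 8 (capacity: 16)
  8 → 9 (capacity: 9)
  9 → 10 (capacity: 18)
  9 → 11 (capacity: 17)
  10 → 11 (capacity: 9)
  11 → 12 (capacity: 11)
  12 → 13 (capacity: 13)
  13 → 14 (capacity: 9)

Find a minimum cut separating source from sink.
Min cut value = 15, edges: (0,1)

Min cut value: 15
Partition: S = [0], T = [1, 2, 3, 4, 5, 6, 7, 8, 9, 10, 11, 12, 13, 14]
Cut edges: (0,1)

By max-flow min-cut theorem, max flow = min cut = 15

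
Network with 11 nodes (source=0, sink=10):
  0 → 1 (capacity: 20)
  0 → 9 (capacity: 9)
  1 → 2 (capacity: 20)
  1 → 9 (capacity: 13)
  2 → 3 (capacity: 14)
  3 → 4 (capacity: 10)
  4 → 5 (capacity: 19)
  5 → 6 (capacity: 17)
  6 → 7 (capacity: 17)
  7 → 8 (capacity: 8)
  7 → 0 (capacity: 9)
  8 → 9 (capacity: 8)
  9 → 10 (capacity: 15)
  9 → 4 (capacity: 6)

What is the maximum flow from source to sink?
Maximum flow = 15

Max flow: 15

Flow assignment:
  0 → 1: 15/20
  1 → 2: 7/20
  1 → 9: 8/13
  2 → 3: 7/14
  3 → 4: 7/10
  4 → 5: 7/19
  5 → 6: 7/17
  6 → 7: 7/17
  7 → 8: 7/8
  8 → 9: 7/8
  9 → 10: 15/15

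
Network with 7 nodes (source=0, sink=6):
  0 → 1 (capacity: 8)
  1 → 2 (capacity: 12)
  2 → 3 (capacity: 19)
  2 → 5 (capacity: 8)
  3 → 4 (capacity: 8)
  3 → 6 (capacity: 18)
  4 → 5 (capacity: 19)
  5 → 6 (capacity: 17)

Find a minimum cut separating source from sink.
Min cut value = 8, edges: (0,1)

Min cut value: 8
Partition: S = [0], T = [1, 2, 3, 4, 5, 6]
Cut edges: (0,1)

By max-flow min-cut theorem, max flow = min cut = 8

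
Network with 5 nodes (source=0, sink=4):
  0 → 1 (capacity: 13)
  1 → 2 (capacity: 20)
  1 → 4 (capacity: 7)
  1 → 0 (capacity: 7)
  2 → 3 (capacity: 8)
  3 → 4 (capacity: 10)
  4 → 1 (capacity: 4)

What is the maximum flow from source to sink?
Maximum flow = 13

Max flow: 13

Flow assignment:
  0 → 1: 13/13
  1 → 2: 6/20
  1 → 4: 7/7
  2 → 3: 6/8
  3 → 4: 6/10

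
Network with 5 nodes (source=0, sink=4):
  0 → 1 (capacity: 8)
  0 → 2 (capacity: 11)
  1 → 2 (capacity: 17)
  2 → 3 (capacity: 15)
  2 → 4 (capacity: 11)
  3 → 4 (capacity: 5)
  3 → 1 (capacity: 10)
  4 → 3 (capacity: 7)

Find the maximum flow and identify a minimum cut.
Max flow = 16, Min cut edges: (2,4), (3,4)

Maximum flow: 16
Minimum cut: (2,4), (3,4)
Partition: S = [0, 1, 2, 3], T = [4]

Max-flow min-cut theorem verified: both equal 16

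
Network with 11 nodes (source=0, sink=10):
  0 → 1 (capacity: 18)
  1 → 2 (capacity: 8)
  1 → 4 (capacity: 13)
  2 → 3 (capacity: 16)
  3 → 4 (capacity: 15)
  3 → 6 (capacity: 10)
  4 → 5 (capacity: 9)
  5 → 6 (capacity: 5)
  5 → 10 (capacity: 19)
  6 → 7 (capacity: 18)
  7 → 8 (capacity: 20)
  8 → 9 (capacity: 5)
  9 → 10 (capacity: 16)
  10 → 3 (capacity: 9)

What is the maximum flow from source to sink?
Maximum flow = 14

Max flow: 14

Flow assignment:
  0 → 1: 14/18
  1 → 2: 5/8
  1 → 4: 9/13
  2 → 3: 5/16
  3 → 6: 5/10
  4 → 5: 9/9
  5 → 10: 9/19
  6 → 7: 5/18
  7 → 8: 5/20
  8 → 9: 5/5
  9 → 10: 5/16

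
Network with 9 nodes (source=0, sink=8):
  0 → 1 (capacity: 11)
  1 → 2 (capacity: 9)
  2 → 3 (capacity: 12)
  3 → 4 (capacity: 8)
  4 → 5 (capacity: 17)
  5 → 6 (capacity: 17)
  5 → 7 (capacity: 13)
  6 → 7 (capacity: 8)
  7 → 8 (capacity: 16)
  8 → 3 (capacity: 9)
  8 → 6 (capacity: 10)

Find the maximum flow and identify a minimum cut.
Max flow = 8, Min cut edges: (3,4)

Maximum flow: 8
Minimum cut: (3,4)
Partition: S = [0, 1, 2, 3], T = [4, 5, 6, 7, 8]

Max-flow min-cut theorem verified: both equal 8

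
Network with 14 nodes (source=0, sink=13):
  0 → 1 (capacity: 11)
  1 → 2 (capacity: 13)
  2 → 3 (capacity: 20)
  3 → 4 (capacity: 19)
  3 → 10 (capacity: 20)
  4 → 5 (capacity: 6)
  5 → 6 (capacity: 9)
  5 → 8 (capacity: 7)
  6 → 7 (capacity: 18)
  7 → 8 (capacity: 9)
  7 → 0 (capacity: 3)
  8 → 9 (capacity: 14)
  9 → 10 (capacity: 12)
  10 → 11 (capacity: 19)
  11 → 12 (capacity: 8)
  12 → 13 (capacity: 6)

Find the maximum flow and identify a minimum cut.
Max flow = 6, Min cut edges: (12,13)

Maximum flow: 6
Minimum cut: (12,13)
Partition: S = [0, 1, 2, 3, 4, 5, 6, 7, 8, 9, 10, 11, 12], T = [13]

Max-flow min-cut theorem verified: both equal 6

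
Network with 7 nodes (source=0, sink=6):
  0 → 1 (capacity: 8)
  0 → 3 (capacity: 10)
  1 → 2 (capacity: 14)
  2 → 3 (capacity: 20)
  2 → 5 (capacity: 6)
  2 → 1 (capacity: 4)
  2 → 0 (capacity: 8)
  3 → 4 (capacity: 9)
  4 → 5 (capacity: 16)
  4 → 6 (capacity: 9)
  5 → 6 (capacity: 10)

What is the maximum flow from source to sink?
Maximum flow = 15

Max flow: 15

Flow assignment:
  0 → 1: 8/8
  0 → 3: 9/10
  1 → 2: 8/14
  2 → 5: 6/6
  2 → 0: 2/8
  3 → 4: 9/9
  4 → 6: 9/9
  5 → 6: 6/10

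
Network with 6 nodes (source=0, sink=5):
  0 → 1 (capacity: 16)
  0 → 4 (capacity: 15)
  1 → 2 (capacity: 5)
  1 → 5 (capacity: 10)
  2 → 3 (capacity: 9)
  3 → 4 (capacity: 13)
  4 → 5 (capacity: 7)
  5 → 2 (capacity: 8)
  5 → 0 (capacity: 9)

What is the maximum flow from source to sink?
Maximum flow = 17

Max flow: 17

Flow assignment:
  0 → 1: 15/16
  0 → 4: 2/15
  1 → 2: 5/5
  1 → 5: 10/10
  2 → 3: 5/9
  3 → 4: 5/13
  4 → 5: 7/7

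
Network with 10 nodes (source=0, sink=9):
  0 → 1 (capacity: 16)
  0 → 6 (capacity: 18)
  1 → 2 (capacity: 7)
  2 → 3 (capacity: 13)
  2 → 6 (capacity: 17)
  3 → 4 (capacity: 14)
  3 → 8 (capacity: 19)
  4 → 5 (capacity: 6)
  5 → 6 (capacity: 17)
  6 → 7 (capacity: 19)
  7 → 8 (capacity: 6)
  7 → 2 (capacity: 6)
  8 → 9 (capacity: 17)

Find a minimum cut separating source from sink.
Min cut value = 17, edges: (8,9)

Min cut value: 17
Partition: S = [0, 1, 2, 3, 4, 5, 6, 7, 8], T = [9]
Cut edges: (8,9)

By max-flow min-cut theorem, max flow = min cut = 17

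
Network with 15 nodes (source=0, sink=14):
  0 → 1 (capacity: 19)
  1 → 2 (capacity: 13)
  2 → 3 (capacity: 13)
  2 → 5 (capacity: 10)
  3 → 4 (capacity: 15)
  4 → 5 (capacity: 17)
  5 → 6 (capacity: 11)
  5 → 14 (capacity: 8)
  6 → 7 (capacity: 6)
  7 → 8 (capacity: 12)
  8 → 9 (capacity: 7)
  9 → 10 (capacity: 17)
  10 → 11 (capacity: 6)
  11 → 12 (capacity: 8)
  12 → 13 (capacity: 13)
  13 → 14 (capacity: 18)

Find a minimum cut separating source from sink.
Min cut value = 13, edges: (1,2)

Min cut value: 13
Partition: S = [0, 1], T = [2, 3, 4, 5, 6, 7, 8, 9, 10, 11, 12, 13, 14]
Cut edges: (1,2)

By max-flow min-cut theorem, max flow = min cut = 13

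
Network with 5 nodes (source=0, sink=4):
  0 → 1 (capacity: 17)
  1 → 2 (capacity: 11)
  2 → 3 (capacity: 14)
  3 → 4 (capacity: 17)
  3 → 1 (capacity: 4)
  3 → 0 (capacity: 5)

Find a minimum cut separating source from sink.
Min cut value = 11, edges: (1,2)

Min cut value: 11
Partition: S = [0, 1], T = [2, 3, 4]
Cut edges: (1,2)

By max-flow min-cut theorem, max flow = min cut = 11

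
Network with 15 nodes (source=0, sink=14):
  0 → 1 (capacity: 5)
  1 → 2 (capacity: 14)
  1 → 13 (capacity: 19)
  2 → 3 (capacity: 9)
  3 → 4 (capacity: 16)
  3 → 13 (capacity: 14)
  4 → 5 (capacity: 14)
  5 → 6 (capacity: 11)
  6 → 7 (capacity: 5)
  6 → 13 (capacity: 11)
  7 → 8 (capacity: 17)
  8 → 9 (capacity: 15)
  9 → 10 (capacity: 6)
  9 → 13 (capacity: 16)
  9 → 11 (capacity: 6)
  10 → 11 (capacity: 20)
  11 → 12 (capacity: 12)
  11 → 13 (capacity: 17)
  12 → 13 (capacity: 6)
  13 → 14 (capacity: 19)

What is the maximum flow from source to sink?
Maximum flow = 5

Max flow: 5

Flow assignment:
  0 → 1: 5/5
  1 → 13: 5/19
  13 → 14: 5/19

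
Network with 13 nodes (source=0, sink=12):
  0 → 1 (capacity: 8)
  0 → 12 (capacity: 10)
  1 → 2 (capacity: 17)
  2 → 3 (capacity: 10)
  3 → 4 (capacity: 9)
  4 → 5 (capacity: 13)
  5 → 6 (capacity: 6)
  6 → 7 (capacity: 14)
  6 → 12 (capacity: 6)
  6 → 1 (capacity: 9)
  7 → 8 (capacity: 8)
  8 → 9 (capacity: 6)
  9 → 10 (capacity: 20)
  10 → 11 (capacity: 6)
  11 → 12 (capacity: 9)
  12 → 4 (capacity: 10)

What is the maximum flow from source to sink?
Maximum flow = 16

Max flow: 16

Flow assignment:
  0 → 1: 6/8
  0 → 12: 10/10
  1 → 2: 6/17
  2 → 3: 6/10
  3 → 4: 6/9
  4 → 5: 6/13
  5 → 6: 6/6
  6 → 12: 6/6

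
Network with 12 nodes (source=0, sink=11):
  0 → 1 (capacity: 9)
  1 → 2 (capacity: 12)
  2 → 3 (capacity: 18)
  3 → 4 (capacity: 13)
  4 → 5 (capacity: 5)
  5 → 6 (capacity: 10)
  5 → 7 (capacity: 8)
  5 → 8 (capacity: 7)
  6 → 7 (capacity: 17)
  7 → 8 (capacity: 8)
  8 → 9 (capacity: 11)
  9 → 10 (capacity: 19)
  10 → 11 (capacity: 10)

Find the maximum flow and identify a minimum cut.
Max flow = 5, Min cut edges: (4,5)

Maximum flow: 5
Minimum cut: (4,5)
Partition: S = [0, 1, 2, 3, 4], T = [5, 6, 7, 8, 9, 10, 11]

Max-flow min-cut theorem verified: both equal 5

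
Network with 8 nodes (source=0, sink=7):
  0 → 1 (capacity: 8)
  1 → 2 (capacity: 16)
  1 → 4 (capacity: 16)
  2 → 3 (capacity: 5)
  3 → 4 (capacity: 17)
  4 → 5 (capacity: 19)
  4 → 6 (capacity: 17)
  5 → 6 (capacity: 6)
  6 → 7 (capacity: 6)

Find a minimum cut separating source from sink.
Min cut value = 6, edges: (6,7)

Min cut value: 6
Partition: S = [0, 1, 2, 3, 4, 5, 6], T = [7]
Cut edges: (6,7)

By max-flow min-cut theorem, max flow = min cut = 6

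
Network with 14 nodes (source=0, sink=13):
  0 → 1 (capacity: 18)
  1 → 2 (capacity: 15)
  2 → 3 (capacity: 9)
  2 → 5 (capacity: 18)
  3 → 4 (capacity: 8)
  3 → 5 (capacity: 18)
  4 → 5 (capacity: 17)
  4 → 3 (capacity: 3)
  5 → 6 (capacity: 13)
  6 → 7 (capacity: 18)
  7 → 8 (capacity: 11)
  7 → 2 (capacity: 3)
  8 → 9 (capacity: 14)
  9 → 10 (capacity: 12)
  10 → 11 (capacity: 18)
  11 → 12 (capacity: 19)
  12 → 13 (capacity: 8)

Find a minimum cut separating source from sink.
Min cut value = 8, edges: (12,13)

Min cut value: 8
Partition: S = [0, 1, 2, 3, 4, 5, 6, 7, 8, 9, 10, 11, 12], T = [13]
Cut edges: (12,13)

By max-flow min-cut theorem, max flow = min cut = 8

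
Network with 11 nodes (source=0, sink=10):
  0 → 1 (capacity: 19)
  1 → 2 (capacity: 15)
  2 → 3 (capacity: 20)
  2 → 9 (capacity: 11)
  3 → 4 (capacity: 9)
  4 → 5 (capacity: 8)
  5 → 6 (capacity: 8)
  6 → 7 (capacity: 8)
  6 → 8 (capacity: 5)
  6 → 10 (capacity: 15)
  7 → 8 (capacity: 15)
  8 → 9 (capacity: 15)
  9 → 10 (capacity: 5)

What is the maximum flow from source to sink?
Maximum flow = 13

Max flow: 13

Flow assignment:
  0 → 1: 13/19
  1 → 2: 13/15
  2 → 3: 8/20
  2 → 9: 5/11
  3 → 4: 8/9
  4 → 5: 8/8
  5 → 6: 8/8
  6 → 10: 8/15
  9 → 10: 5/5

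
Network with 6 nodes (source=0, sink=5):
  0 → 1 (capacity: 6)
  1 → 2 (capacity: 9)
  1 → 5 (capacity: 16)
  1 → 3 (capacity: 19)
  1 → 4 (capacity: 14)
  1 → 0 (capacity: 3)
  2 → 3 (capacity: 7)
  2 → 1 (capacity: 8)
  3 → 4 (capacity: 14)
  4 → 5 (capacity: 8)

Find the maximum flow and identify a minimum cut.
Max flow = 6, Min cut edges: (0,1)

Maximum flow: 6
Minimum cut: (0,1)
Partition: S = [0], T = [1, 2, 3, 4, 5]

Max-flow min-cut theorem verified: both equal 6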